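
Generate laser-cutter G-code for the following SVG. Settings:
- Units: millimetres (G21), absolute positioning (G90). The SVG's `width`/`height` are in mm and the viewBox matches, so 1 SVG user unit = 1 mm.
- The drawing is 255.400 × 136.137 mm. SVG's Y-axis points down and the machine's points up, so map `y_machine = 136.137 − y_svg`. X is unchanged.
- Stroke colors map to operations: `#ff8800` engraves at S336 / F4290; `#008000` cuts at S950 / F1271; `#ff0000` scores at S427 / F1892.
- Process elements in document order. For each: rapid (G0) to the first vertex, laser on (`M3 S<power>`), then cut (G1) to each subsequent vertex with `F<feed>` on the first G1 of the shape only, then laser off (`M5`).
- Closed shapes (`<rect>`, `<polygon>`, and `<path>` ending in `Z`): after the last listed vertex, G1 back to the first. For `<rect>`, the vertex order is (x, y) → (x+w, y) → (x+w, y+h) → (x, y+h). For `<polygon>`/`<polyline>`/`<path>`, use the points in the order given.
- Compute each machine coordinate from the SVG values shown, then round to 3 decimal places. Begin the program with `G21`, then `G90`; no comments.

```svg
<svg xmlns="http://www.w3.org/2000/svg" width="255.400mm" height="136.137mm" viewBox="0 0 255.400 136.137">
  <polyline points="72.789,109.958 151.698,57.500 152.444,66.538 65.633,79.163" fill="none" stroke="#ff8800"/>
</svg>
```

G21
G90
G0 X72.789 Y26.179
M3 S336
G1 X151.698 Y78.637 F4290
G1 X152.444 Y69.599
G1 X65.633 Y56.974
M5

1 u = 1 mm; y_m = 136.137 − y.

[1] `<polyline>` open polyline, #ff8800→engrave S336 F4290: (72.789,26.179) → (151.698,78.637) → (152.444,69.599) → (65.633,56.974)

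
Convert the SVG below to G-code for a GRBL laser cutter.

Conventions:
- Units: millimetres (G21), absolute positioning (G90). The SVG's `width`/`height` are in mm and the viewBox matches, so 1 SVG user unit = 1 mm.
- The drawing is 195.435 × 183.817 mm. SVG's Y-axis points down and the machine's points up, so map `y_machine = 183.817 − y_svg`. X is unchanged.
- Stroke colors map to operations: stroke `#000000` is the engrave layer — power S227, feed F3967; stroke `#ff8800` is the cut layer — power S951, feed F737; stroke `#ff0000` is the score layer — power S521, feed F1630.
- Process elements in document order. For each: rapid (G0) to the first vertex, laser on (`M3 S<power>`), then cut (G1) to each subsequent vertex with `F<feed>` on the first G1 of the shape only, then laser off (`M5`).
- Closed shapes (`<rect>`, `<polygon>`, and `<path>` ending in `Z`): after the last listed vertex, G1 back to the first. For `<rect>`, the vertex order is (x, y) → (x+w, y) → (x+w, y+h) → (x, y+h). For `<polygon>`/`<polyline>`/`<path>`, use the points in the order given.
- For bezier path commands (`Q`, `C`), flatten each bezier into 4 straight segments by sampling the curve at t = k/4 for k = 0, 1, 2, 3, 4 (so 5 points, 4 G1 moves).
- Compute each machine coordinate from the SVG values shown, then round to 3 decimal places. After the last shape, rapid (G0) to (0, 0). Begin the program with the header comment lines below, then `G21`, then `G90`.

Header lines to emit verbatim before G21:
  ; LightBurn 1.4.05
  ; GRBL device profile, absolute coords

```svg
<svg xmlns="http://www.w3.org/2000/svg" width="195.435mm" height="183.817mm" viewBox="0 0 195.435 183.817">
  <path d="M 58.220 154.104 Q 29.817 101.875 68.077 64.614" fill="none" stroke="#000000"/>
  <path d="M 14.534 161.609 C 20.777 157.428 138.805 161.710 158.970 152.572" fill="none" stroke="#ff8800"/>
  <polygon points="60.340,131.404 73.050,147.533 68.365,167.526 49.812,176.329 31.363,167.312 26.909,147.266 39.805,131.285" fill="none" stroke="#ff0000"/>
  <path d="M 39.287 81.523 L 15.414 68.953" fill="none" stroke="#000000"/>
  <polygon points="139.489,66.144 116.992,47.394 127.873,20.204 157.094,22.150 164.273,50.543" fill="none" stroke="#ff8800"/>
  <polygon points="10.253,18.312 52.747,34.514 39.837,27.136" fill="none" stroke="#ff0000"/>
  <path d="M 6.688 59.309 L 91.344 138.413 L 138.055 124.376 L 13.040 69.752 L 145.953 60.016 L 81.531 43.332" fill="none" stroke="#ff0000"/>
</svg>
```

; LightBurn 1.4.05
; GRBL device profile, absolute coords
G21
G90
G0 X58.220 Y29.713
M3 S227
G1 X48.185 Y54.892 F3967
G1 X46.483 Y78.200
G1 X53.113 Y99.637
G1 X68.077 Y119.203
M5
G0 X14.534 Y22.208
M3 S951
G1 X36.900 Y24.099 F737
G1 X81.531 Y24.868
G1 X128.773 Y26.566
G1 X158.970 Y31.245
M5
G0 X60.340 Y52.413
M3 S521
G1 X73.050 Y36.284 F1630
G1 X68.365 Y16.291
G1 X49.812 Y7.488
G1 X31.363 Y16.505
G1 X26.909 Y36.551
G1 X39.805 Y52.532
G1 X60.340 Y52.413
M5
G0 X39.287 Y102.294
M3 S227
G1 X15.414 Y114.864 F3967
M5
G0 X139.489 Y117.673
M3 S951
G1 X116.992 Y136.423 F737
G1 X127.873 Y163.613
G1 X157.094 Y161.667
G1 X164.273 Y133.274
G1 X139.489 Y117.673
M5
G0 X10.253 Y165.505
M3 S521
G1 X52.747 Y149.303 F1630
G1 X39.837 Y156.681
G1 X10.253 Y165.505
M5
G0 X6.688 Y124.508
M3 S521
G1 X91.344 Y45.404 F1630
G1 X138.055 Y59.441
G1 X13.040 Y114.065
G1 X145.953 Y123.801
G1 X81.531 Y140.485
M5
G0 X0.000 Y0.000

Since the viewBox matches the mm dimensions, user units are millimetres directly. The only transform is the Y-flip y_m = 183.817 − y_svg.

Shape 1 is a quadratic bezier drawn with `<path>`. Its stroke #000000 means engrave at S227, F3967. After flipping Y the toolpath is (58.220,29.713) → (48.185,54.892) → (46.483,78.200) → (53.113,99.637) → (68.077,119.203).

Shape 2 is a cubic bezier drawn with `<path>`. Its stroke #ff8800 means cut at S951, F737. After flipping Y the toolpath is (14.534,22.208) → (36.900,24.099) → (81.531,24.868) → (128.773,26.566) → (158.970,31.245).

Shape 3 is a regular polygon drawn with `<polygon>`. Its stroke #ff0000 means score at S521, F1630. After flipping Y the toolpath is (60.340,52.413) → (73.050,36.284) → (68.365,16.291) → (49.812,7.488) → (31.363,16.505) → (26.909,36.551) → (39.805,52.532) → (60.340,52.413), returning to the start.

Shape 4 is a line segment drawn with `<path>`. Its stroke #000000 means engrave at S227, F3967. After flipping Y the toolpath is (39.287,102.294) → (15.414,114.864).

Shape 5 is a regular polygon drawn with `<polygon>`. Its stroke #ff8800 means cut at S951, F737. After flipping Y the toolpath is (139.489,117.673) → (116.992,136.423) → (127.873,163.613) → (157.094,161.667) → (164.273,133.274) → (139.489,117.673), returning to the start.

Shape 6 is a closed polygon drawn with `<polygon>`. Its stroke #ff0000 means score at S521, F1630. After flipping Y the toolpath is (10.253,165.505) → (52.747,149.303) → (39.837,156.681) → (10.253,165.505), returning to the start.

Shape 7 is a open polyline drawn with `<path>`. Its stroke #ff0000 means score at S521, F1630. After flipping Y the toolpath is (6.688,124.508) → (91.344,45.404) → (138.055,59.441) → (13.040,114.065) → (145.953,123.801) → (81.531,140.485).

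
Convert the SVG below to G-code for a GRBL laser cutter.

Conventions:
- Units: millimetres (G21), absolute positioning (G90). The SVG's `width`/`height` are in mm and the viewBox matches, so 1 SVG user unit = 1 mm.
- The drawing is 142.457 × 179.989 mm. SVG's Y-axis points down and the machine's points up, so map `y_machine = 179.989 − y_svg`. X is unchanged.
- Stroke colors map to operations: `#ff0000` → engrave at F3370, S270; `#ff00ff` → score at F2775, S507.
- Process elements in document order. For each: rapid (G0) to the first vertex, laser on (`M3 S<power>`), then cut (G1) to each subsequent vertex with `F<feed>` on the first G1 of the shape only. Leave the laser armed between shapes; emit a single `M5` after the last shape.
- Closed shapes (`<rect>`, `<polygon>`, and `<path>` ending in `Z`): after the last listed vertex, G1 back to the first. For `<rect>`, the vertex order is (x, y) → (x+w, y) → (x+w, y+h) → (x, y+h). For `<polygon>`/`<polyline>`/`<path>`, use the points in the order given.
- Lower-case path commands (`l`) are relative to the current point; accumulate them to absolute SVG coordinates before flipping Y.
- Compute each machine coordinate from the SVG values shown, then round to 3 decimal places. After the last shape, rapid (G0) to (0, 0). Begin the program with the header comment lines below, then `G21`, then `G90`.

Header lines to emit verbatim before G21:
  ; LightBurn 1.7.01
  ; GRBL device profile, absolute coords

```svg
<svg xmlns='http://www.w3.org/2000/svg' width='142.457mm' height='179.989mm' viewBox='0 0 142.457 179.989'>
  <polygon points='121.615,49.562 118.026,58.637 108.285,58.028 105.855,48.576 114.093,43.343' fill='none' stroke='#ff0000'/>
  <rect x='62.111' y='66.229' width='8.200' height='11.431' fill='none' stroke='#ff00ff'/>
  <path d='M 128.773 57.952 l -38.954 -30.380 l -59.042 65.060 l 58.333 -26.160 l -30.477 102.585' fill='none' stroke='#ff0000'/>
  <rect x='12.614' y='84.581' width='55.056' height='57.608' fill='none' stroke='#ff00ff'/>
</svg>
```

; LightBurn 1.7.01
; GRBL device profile, absolute coords
G21
G90
G0 X121.615 Y130.427
M3 S270
G1 X118.026 Y121.352 F3370
G1 X108.285 Y121.961
G1 X105.855 Y131.413
G1 X114.093 Y136.646
G1 X121.615 Y130.427
G0 X62.111 Y113.760
M3 S507
G1 X70.311 Y113.760 F2775
G1 X70.311 Y102.329
G1 X62.111 Y102.329
G1 X62.111 Y113.760
G0 X128.773 Y122.037
M3 S270
G1 X89.819 Y152.417 F3370
G1 X30.777 Y87.357
G1 X89.110 Y113.517
G1 X58.633 Y10.932
G0 X12.614 Y95.408
M3 S507
G1 X67.670 Y95.408 F2775
G1 X67.670 Y37.800
G1 X12.614 Y37.800
G1 X12.614 Y95.408
M5
G0 X0.000 Y0.000

1 u = 1 mm; y_m = 179.989 − y.

[1] `<polygon>` regular polygon, #ff0000→engrave S270 F3370: (121.615,130.427) → (118.026,121.352) → (108.285,121.961) → (105.855,131.413) → (114.093,136.646) → (121.615,130.427) (closed)

[2] `<rect>` rectangle, #ff00ff→score S507 F2775: (62.111,113.760) → (70.311,113.760) → (70.311,102.329) → (62.111,102.329) → (62.111,113.760) (closed)

[3] `<path>` open polyline, #ff0000→engrave S270 F3370: (128.773,122.037) → (89.819,152.417) → (30.777,87.357) → (89.110,113.517) → (58.633,10.932)

[4] `<rect>` rectangle, #ff00ff→score S507 F2775: (12.614,95.408) → (67.670,95.408) → (67.670,37.800) → (12.614,37.800) → (12.614,95.408) (closed)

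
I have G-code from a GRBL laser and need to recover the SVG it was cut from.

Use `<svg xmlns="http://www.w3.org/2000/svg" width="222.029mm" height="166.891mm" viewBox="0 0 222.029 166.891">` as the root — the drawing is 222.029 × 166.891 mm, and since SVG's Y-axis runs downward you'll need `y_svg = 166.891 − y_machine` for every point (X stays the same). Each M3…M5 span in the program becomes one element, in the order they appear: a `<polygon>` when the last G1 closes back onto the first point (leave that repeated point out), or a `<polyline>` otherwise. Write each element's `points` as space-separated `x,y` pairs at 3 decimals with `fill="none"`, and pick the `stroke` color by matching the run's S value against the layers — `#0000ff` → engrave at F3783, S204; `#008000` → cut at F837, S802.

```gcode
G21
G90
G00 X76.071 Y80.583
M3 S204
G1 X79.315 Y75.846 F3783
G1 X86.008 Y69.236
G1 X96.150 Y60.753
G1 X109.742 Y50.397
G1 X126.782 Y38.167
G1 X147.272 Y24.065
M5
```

Each laser-on run becomes one SVG element. Flip Y back into SVG space with y_svg = 166.891 − y_machine. Every run uses S204, so all elements get stroke `#0000ff` (engrave).

Run 1: The run is open, so emit a `<polyline>` with points (Y-flipped): 76.071,86.308 79.315,91.045 86.008,97.655 96.150,106.138 109.742,116.494 126.782,128.724 147.272,142.826.

<svg xmlns="http://www.w3.org/2000/svg" width="222.029mm" height="166.891mm" viewBox="0 0 222.029 166.891">
  <polyline points="76.071,86.308 79.315,91.045 86.008,97.655 96.150,106.138 109.742,116.494 126.782,128.724 147.272,142.826" fill="none" stroke="#0000ff"/>
</svg>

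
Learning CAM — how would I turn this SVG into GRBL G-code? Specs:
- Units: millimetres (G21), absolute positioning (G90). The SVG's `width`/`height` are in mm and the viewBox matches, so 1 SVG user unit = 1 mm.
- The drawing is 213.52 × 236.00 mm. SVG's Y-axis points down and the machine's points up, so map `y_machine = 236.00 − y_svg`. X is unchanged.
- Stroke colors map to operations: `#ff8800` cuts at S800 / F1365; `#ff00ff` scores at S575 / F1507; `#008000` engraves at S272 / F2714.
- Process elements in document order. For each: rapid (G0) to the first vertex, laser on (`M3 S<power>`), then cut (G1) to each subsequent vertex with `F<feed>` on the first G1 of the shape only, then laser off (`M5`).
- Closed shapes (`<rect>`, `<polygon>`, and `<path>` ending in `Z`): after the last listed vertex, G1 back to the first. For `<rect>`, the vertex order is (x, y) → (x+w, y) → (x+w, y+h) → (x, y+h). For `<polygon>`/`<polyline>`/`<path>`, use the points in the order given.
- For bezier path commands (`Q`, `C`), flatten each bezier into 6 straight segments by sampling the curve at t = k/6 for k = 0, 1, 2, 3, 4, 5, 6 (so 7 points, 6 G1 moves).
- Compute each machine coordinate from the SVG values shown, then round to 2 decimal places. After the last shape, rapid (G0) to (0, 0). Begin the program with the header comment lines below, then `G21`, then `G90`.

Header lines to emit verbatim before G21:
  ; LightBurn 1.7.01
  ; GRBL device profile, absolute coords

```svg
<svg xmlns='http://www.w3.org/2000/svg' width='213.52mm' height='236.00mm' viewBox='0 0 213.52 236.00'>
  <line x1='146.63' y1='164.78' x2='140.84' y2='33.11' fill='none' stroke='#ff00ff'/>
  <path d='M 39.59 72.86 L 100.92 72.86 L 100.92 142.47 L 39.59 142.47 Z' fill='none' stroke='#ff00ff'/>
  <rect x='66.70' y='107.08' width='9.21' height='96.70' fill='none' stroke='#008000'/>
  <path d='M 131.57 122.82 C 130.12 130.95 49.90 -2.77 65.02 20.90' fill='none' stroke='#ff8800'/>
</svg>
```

Since the viewBox matches the mm dimensions, user units are millimetres directly. The only transform is the Y-flip y_m = 236.00 − y_svg.

Shape 1 is a line segment drawn with `<line>`. Its stroke #ff00ff means score at S575, F1507. After flipping Y the toolpath is (146.63,71.22) → (140.84,202.89).

Shape 2 is a rectangle drawn with `<path>`. Its stroke #ff00ff means score at S575, F1507. After flipping Y the toolpath is (39.59,163.14) → (100.92,163.14) → (100.92,93.53) → (39.59,93.53) → (39.59,163.14), returning to the start.

Shape 3 is a rectangle drawn with `<rect>`. Its stroke #008000 means engrave at S272, F2714. After flipping Y the toolpath is (66.70,128.92) → (75.91,128.92) → (75.91,32.22) → (66.70,32.22) → (66.70,128.92), returning to the start.

Shape 4 is a cubic bezier drawn with `<path>`. Its stroke #ff8800 means cut at S800, F1365. After flipping Y the toolpath is (131.57,113.18) → (125.09,119.55) → (110.31,141.25) → (92.08,169.97) → (75.23,197.39) → (64.60,215.20) → (65.02,215.10).

; LightBurn 1.7.01
; GRBL device profile, absolute coords
G21
G90
G0 X146.63 Y71.22
M3 S575
G1 X140.84 Y202.89 F1507
M5
G0 X39.59 Y163.14
M3 S575
G1 X100.92 Y163.14 F1507
G1 X100.92 Y93.53
G1 X39.59 Y93.53
G1 X39.59 Y163.14
M5
G0 X66.70 Y128.92
M3 S272
G1 X75.91 Y128.92 F2714
G1 X75.91 Y32.22
G1 X66.70 Y32.22
G1 X66.70 Y128.92
M5
G0 X131.57 Y113.18
M3 S800
G1 X125.09 Y119.55 F1365
G1 X110.31 Y141.25
G1 X92.08 Y169.97
G1 X75.23 Y197.39
G1 X64.60 Y215.20
G1 X65.02 Y215.10
M5
G0 X0.00 Y0.00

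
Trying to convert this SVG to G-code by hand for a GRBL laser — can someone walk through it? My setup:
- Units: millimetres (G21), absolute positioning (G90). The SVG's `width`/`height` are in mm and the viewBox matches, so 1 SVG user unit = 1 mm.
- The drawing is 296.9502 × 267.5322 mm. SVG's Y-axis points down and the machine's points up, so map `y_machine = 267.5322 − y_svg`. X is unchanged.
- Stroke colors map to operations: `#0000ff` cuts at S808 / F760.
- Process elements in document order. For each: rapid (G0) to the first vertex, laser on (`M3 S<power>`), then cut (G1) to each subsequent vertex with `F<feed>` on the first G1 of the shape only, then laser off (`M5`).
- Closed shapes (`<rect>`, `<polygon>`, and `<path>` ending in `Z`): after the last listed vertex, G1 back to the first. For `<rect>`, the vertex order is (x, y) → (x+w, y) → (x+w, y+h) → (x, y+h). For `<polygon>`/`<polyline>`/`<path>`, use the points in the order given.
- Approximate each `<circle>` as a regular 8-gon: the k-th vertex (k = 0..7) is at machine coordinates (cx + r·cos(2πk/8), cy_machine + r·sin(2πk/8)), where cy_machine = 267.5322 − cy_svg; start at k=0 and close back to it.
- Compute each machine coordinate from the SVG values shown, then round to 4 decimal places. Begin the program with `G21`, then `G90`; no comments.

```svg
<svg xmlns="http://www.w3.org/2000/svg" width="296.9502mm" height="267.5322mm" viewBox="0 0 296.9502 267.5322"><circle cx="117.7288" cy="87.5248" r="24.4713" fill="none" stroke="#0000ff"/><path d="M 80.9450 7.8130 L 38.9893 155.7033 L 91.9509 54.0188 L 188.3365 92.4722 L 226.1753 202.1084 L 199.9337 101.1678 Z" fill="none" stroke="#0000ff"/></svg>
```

G21
G90
G0 X142.2001 Y180.0074
M3 S808
G1 X135.0326 Y197.3112 F760
G1 X117.7288 Y204.4787
G1 X100.4250 Y197.3112
G1 X93.2575 Y180.0074
G1 X100.4250 Y162.7036
G1 X117.7288 Y155.5361
G1 X135.0326 Y162.7036
G1 X142.2001 Y180.0074
M5
G0 X80.9450 Y259.7192
M3 S808
G1 X38.9893 Y111.8289 F760
G1 X91.9509 Y213.5134
G1 X188.3365 Y175.0600
G1 X226.1753 Y65.4238
G1 X199.9337 Y166.3644
G1 X80.9450 Y259.7192
M5

1 u = 1 mm; y_m = 267.5322 − y.

[1] `<circle>` circle, #0000ff→cut S808 F760: (142.2001,180.0074) → (135.0326,197.3112) → (117.7288,204.4787) → (100.4250,197.3112) → (93.2575,180.0074) → (100.4250,162.7036) → (117.7288,155.5361) → (135.0326,162.7036) → (142.2001,180.0074) (closed)

[2] `<path>` closed polygon, #0000ff→cut S808 F760: (80.9450,259.7192) → (38.9893,111.8289) → (91.9509,213.5134) → (188.3365,175.0600) → (226.1753,65.4238) → (199.9337,166.3644) → (80.9450,259.7192) (closed)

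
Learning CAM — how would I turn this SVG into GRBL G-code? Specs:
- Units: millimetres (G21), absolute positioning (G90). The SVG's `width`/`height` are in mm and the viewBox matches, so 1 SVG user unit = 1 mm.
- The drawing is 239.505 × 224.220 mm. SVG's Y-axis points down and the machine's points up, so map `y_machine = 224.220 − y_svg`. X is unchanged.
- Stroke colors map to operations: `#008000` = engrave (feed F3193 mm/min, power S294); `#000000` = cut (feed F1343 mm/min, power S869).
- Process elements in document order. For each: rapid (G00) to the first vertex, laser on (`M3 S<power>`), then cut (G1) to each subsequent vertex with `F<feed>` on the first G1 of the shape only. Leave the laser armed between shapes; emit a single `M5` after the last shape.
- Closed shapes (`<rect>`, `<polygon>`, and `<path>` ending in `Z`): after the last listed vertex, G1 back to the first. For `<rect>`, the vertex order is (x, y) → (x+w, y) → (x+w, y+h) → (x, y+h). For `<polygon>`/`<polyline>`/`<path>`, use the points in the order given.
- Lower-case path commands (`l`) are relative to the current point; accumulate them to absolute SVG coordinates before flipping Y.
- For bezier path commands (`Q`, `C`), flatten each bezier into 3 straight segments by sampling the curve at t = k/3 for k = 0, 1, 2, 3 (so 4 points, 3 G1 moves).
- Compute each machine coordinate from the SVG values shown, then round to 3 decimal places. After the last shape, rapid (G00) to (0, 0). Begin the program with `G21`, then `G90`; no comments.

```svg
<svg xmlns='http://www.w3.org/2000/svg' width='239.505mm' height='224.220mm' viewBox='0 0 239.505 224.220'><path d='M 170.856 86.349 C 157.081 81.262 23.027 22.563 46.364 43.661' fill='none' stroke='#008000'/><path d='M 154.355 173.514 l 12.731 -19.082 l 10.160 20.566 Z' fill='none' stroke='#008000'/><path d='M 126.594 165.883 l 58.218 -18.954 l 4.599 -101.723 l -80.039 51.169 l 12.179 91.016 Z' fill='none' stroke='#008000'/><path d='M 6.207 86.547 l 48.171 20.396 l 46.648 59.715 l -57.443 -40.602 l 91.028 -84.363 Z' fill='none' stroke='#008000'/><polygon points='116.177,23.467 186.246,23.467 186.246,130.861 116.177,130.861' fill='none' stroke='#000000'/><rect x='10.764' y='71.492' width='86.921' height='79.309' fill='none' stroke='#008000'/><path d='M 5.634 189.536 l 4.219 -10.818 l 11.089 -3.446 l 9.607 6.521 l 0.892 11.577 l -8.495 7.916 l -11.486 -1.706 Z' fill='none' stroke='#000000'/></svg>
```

1 u = 1 mm; y_m = 224.220 − y.

[1] `<path>` cubic bezier, #008000→engrave S294 F3193: (170.856,137.871) → (127.272,155.888) → (65.207,179.999) → (46.364,180.559)

[2] `<path>` regular polygon, #008000→engrave S294 F3193: (154.355,50.706) → (167.086,69.788) → (177.246,49.222) → (154.355,50.706) (closed)

[3] `<path>` closed polygon, #008000→engrave S294 F3193: (126.594,58.337) → (184.812,77.291) → (189.411,179.014) → (109.372,127.845) → (121.551,36.829) → (126.594,58.337) (closed)

[4] `<path>` closed polygon, #008000→engrave S294 F3193: (6.207,137.673) → (54.378,117.277) → (101.026,57.562) → (43.583,98.164) → (134.611,182.527) → (6.207,137.673) (closed)

[5] `<polygon>` rectangle, #000000→cut S869 F1343: (116.177,200.753) → (186.246,200.753) → (186.246,93.359) → (116.177,93.359) → (116.177,200.753) (closed)

[6] `<rect>` rectangle, #008000→engrave S294 F3193: (10.764,152.728) → (97.685,152.728) → (97.685,73.419) → (10.764,73.419) → (10.764,152.728) (closed)

[7] `<path>` regular polygon, #000000→cut S869 F1343: (5.634,34.684) → (9.853,45.502) → (20.942,48.948) → (30.549,42.427) → (31.441,30.850) → (22.946,22.934) → (11.460,24.640) → (5.634,34.684) (closed)

G21
G90
G00 X170.856 Y137.871
M3 S294
G1 X127.272 Y155.888 F3193
G1 X65.207 Y179.999
G1 X46.364 Y180.559
G00 X154.355 Y50.706
M3 S294
G1 X167.086 Y69.788 F3193
G1 X177.246 Y49.222
G1 X154.355 Y50.706
G00 X126.594 Y58.337
M3 S294
G1 X184.812 Y77.291 F3193
G1 X189.411 Y179.014
G1 X109.372 Y127.845
G1 X121.551 Y36.829
G1 X126.594 Y58.337
G00 X6.207 Y137.673
M3 S294
G1 X54.378 Y117.277 F3193
G1 X101.026 Y57.562
G1 X43.583 Y98.164
G1 X134.611 Y182.527
G1 X6.207 Y137.673
G00 X116.177 Y200.753
M3 S869
G1 X186.246 Y200.753 F1343
G1 X186.246 Y93.359
G1 X116.177 Y93.359
G1 X116.177 Y200.753
G00 X10.764 Y152.728
M3 S294
G1 X97.685 Y152.728 F3193
G1 X97.685 Y73.419
G1 X10.764 Y73.419
G1 X10.764 Y152.728
G00 X5.634 Y34.684
M3 S869
G1 X9.853 Y45.502 F1343
G1 X20.942 Y48.948
G1 X30.549 Y42.427
G1 X31.441 Y30.850
G1 X22.946 Y22.934
G1 X11.460 Y24.640
G1 X5.634 Y34.684
M5
G00 X0.000 Y0.000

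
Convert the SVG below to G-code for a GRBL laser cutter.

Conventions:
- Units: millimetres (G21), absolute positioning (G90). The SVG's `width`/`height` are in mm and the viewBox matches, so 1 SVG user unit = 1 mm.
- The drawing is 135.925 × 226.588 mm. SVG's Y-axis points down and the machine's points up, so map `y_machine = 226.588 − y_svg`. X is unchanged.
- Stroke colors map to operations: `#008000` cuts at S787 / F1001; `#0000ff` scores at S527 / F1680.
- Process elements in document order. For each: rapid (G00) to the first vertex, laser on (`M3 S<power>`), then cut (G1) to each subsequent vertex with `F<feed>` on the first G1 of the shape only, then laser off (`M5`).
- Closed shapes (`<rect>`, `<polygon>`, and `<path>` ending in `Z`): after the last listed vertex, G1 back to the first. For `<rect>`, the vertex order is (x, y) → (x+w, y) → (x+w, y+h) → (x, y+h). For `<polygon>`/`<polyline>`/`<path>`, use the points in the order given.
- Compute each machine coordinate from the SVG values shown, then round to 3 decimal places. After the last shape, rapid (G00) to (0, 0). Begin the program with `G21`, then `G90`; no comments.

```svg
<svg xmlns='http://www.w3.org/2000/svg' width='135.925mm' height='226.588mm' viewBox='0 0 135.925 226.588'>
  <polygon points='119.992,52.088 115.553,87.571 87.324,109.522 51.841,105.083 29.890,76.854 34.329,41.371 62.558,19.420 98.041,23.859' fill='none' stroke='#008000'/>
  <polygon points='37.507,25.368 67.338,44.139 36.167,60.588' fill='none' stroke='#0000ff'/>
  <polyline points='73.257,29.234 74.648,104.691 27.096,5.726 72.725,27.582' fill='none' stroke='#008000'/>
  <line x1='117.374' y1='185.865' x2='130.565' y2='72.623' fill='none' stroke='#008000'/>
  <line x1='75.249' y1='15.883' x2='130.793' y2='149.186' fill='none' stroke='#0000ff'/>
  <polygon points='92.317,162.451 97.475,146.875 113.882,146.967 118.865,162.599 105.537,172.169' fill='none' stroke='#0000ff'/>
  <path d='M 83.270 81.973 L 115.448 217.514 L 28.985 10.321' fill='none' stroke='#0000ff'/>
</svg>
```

G21
G90
G00 X119.992 Y174.500
M3 S787
G1 X115.553 Y139.017 F1001
G1 X87.324 Y117.066
G1 X51.841 Y121.505
G1 X29.890 Y149.734
G1 X34.329 Y185.217
G1 X62.558 Y207.168
G1 X98.041 Y202.729
G1 X119.992 Y174.500
M5
G00 X37.507 Y201.220
M3 S527
G1 X67.338 Y182.449 F1680
G1 X36.167 Y166.000
G1 X37.507 Y201.220
M5
G00 X73.257 Y197.354
M3 S787
G1 X74.648 Y121.897 F1001
G1 X27.096 Y220.862
G1 X72.725 Y199.006
M5
G00 X117.374 Y40.723
M3 S787
G1 X130.565 Y153.965 F1001
M5
G00 X75.249 Y210.705
M3 S527
G1 X130.793 Y77.402 F1680
M5
G00 X92.317 Y64.137
M3 S527
G1 X97.475 Y79.713 F1680
G1 X113.882 Y79.621
G1 X118.865 Y63.989
G1 X105.537 Y54.419
G1 X92.317 Y64.137
M5
G00 X83.270 Y144.615
M3 S527
G1 X115.448 Y9.074 F1680
G1 X28.985 Y216.267
M5
G00 X0.000 Y0.000

Since the viewBox matches the mm dimensions, user units are millimetres directly. The only transform is the Y-flip y_m = 226.588 − y_svg.

Shape 1 is a regular polygon drawn with `<polygon>`. Its stroke #008000 means cut at S787, F1001. After flipping Y the toolpath is (119.992,174.500) → (115.553,139.017) → (87.324,117.066) → (51.841,121.505) → (29.890,149.734) → (34.329,185.217) → (62.558,207.168) → (98.041,202.729) → (119.992,174.500), returning to the start.

Shape 2 is a regular polygon drawn with `<polygon>`. Its stroke #0000ff means score at S527, F1680. After flipping Y the toolpath is (37.507,201.220) → (67.338,182.449) → (36.167,166.000) → (37.507,201.220), returning to the start.

Shape 3 is a open polyline drawn with `<polyline>`. Its stroke #008000 means cut at S787, F1001. After flipping Y the toolpath is (73.257,197.354) → (74.648,121.897) → (27.096,220.862) → (72.725,199.006).

Shape 4 is a line segment drawn with `<line>`. Its stroke #008000 means cut at S787, F1001. After flipping Y the toolpath is (117.374,40.723) → (130.565,153.965).

Shape 5 is a line segment drawn with `<line>`. Its stroke #0000ff means score at S527, F1680. After flipping Y the toolpath is (75.249,210.705) → (130.793,77.402).

Shape 6 is a regular polygon drawn with `<polygon>`. Its stroke #0000ff means score at S527, F1680. After flipping Y the toolpath is (92.317,64.137) → (97.475,79.713) → (113.882,79.621) → (118.865,63.989) → (105.537,54.419) → (92.317,64.137), returning to the start.

Shape 7 is a open polyline drawn with `<path>`. Its stroke #0000ff means score at S527, F1680. After flipping Y the toolpath is (83.270,144.615) → (115.448,9.074) → (28.985,216.267).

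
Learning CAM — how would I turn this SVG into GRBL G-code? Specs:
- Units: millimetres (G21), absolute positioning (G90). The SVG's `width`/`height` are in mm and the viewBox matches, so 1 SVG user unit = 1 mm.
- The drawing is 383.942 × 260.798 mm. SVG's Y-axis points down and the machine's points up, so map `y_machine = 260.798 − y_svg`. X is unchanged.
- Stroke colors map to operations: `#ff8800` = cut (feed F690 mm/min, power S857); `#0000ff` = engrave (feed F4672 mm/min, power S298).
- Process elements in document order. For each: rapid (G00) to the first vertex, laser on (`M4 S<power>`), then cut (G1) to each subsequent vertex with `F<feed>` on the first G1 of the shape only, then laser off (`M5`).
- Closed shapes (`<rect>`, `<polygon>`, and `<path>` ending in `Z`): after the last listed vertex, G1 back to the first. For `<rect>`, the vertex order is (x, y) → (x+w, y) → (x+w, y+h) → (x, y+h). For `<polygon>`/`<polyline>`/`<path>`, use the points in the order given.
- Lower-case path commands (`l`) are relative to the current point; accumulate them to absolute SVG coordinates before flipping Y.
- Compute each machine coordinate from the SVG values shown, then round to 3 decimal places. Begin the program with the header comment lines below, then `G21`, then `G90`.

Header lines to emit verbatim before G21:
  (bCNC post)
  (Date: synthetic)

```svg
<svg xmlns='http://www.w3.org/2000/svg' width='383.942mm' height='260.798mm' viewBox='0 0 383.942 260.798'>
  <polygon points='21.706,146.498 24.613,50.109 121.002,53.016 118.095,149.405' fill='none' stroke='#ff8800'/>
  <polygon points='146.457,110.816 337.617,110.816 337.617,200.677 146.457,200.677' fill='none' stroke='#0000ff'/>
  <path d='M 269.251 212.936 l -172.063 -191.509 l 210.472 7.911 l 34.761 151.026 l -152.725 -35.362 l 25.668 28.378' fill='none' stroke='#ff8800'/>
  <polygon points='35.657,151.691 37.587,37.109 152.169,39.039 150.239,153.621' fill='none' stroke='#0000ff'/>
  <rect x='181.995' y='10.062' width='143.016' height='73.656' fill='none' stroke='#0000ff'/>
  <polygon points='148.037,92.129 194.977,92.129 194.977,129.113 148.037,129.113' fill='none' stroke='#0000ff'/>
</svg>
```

(bCNC post)
(Date: synthetic)
G21
G90
G00 X21.706 Y114.300
M4 S857
G1 X24.613 Y210.689 F690
G1 X121.002 Y207.782
G1 X118.095 Y111.393
G1 X21.706 Y114.300
M5
G00 X146.457 Y149.982
M4 S298
G1 X337.617 Y149.982 F4672
G1 X337.617 Y60.121
G1 X146.457 Y60.121
G1 X146.457 Y149.982
M5
G00 X269.251 Y47.862
M4 S857
G1 X97.188 Y239.371 F690
G1 X307.660 Y231.460
G1 X342.421 Y80.434
G1 X189.696 Y115.796
G1 X215.364 Y87.418
M5
G00 X35.657 Y109.107
M4 S298
G1 X37.587 Y223.689 F4672
G1 X152.169 Y221.759
G1 X150.239 Y107.177
G1 X35.657 Y109.107
M5
G00 X181.995 Y250.736
M4 S298
G1 X325.011 Y250.736 F4672
G1 X325.011 Y177.080
G1 X181.995 Y177.080
G1 X181.995 Y250.736
M5
G00 X148.037 Y168.669
M4 S298
G1 X194.977 Y168.669 F4672
G1 X194.977 Y131.685
G1 X148.037 Y131.685
G1 X148.037 Y168.669
M5

viewBox `0 0 383.942 260.798` with mm width/height → 1 unit = 1 mm. Flip: y_m = 260.798 − y_svg.

**Shape 1** — `<polygon>` regular polygon, stroke `#ff8800` → cut (S857, F690). Machine vertices: (21.706,114.300) → (24.613,210.689) → (121.002,207.782) → (118.095,111.393) → (21.706,114.300). Closed: final G1 returns to the first vertex.

**Shape 2** — `<polygon>` rectangle, stroke `#0000ff` → engrave (S298, F4672). Machine vertices: (146.457,149.982) → (337.617,149.982) → (337.617,60.121) → (146.457,60.121) → (146.457,149.982). Closed: final G1 returns to the first vertex.

**Shape 3** — `<path>` open polyline, stroke `#ff8800` → cut (S857, F690). Machine vertices: (269.251,47.862) → (97.188,239.371) → (307.660,231.460) → (342.421,80.434) → (189.696,115.796) → (215.364,87.418). Open path.

**Shape 4** — `<polygon>` regular polygon, stroke `#0000ff` → engrave (S298, F4672). Machine vertices: (35.657,109.107) → (37.587,223.689) → (152.169,221.759) → (150.239,107.177) → (35.657,109.107). Closed: final G1 returns to the first vertex.

**Shape 5** — `<rect>` rectangle, stroke `#0000ff` → engrave (S298, F4672). Machine vertices: (181.995,250.736) → (325.011,250.736) → (325.011,177.080) → (181.995,177.080) → (181.995,250.736). Closed: final G1 returns to the first vertex.

**Shape 6** — `<polygon>` rectangle, stroke `#0000ff` → engrave (S298, F4672). Machine vertices: (148.037,168.669) → (194.977,168.669) → (194.977,131.685) → (148.037,131.685) → (148.037,168.669). Closed: final G1 returns to the first vertex.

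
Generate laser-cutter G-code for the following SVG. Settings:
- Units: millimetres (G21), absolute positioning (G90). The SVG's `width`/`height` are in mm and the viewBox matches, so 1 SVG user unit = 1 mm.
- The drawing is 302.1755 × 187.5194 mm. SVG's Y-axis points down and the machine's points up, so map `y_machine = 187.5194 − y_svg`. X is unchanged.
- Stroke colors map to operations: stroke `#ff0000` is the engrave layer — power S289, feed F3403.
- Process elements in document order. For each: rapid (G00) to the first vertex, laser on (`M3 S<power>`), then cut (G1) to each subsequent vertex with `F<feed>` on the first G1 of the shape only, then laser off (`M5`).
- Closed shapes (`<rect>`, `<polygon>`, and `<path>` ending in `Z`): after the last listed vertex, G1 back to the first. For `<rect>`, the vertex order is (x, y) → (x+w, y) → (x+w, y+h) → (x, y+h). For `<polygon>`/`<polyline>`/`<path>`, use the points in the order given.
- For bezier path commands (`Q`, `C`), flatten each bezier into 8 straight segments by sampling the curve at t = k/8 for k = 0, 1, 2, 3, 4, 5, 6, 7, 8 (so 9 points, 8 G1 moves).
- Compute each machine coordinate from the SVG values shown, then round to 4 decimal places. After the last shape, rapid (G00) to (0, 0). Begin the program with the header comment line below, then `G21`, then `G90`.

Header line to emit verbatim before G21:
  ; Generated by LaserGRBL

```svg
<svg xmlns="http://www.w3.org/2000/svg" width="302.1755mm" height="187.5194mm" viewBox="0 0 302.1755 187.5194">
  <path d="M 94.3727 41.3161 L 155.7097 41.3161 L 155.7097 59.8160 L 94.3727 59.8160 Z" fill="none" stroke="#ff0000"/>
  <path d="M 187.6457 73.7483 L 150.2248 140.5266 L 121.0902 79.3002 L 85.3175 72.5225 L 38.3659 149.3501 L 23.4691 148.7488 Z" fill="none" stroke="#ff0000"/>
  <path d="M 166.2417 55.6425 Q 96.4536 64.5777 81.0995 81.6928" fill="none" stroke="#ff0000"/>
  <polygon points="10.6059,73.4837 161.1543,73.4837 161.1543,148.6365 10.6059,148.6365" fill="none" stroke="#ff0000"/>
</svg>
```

; Generated by LaserGRBL
G21
G90
G00 X94.3727 Y146.2033
M3 S289
G1 X155.7097 Y146.2033 F3403
G1 X155.7097 Y127.7034
G1 X94.3727 Y127.7034
G1 X94.3727 Y146.2033
M5
G00 X187.6457 Y113.7711
M3 S289
G1 X150.2248 Y46.9928 F3403
G1 X121.0902 Y108.2192
G1 X85.3175 Y114.9969
G1 X38.3659 Y38.1693
G1 X23.4691 Y38.7706
G1 X187.6457 Y113.7711
M5
G00 X166.2417 Y131.8769
M3 S289
G1 X149.6452 Y129.5153 F3403
G1 X134.7498 Y126.8981
G1 X121.5554 Y124.0252
G1 X110.0621 Y120.8967
G1 X100.2699 Y117.5126
G1 X92.1787 Y113.8729
G1 X85.7886 Y109.9776
G1 X81.0995 Y105.8266
M5
G00 X10.6059 Y114.0357
M3 S289
G1 X161.1543 Y114.0357 F3403
G1 X161.1543 Y38.8829
G1 X10.6059 Y38.8829
G1 X10.6059 Y114.0357
M5
G00 X0.0000 Y0.0000

Since the viewBox matches the mm dimensions, user units are millimetres directly. The only transform is the Y-flip y_m = 187.5194 − y_svg.

Shape 1 is a rectangle drawn with `<path>`. Its stroke #ff0000 means engrave at S289, F3403. After flipping Y the toolpath is (94.3727,146.2033) → (155.7097,146.2033) → (155.7097,127.7034) → (94.3727,127.7034) → (94.3727,146.2033), returning to the start.

Shape 2 is a closed polygon drawn with `<path>`. Its stroke #ff0000 means engrave at S289, F3403. After flipping Y the toolpath is (187.6457,113.7711) → (150.2248,46.9928) → (121.0902,108.2192) → (85.3175,114.9969) → (38.3659,38.1693) → (23.4691,38.7706) → (187.6457,113.7711), returning to the start.

Shape 3 is a quadratic bezier drawn with `<path>`. Its stroke #ff0000 means engrave at S289, F3403. After flipping Y the toolpath is (166.2417,131.8769) → (149.6452,129.5153) → (134.7498,126.8981) → (121.5554,124.0252) → (110.0621,120.8967) → (100.2699,117.5126) → (92.1787,113.8729) → (85.7886,109.9776) → (81.0995,105.8266).

Shape 4 is a rectangle drawn with `<polygon>`. Its stroke #ff0000 means engrave at S289, F3403. After flipping Y the toolpath is (10.6059,114.0357) → (161.1543,114.0357) → (161.1543,38.8829) → (10.6059,38.8829) → (10.6059,114.0357), returning to the start.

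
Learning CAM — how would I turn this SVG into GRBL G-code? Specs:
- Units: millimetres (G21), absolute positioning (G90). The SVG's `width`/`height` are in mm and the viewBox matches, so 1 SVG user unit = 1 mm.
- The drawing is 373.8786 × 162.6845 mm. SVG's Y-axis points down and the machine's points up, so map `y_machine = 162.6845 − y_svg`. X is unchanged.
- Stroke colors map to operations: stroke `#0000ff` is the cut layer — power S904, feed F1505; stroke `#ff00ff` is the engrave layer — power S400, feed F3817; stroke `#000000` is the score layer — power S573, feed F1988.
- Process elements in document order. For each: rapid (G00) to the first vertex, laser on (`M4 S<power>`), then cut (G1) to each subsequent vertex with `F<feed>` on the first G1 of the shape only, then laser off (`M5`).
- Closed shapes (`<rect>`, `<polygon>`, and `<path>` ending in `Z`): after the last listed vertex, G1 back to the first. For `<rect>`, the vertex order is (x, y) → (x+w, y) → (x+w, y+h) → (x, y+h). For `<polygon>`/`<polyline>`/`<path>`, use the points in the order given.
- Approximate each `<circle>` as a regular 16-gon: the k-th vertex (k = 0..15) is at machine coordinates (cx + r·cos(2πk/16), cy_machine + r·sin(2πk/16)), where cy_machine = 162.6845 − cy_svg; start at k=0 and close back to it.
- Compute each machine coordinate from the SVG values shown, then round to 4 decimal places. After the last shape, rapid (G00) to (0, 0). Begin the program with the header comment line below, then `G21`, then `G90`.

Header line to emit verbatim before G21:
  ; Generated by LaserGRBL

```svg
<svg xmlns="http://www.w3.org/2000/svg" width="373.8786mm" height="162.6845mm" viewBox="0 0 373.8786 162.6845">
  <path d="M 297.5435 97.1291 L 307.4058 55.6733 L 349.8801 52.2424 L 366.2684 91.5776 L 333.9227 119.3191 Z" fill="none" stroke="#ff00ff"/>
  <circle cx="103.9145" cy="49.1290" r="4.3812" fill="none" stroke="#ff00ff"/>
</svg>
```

; Generated by LaserGRBL
G21
G90
G00 X297.5435 Y65.5554
M4 S400
G1 X307.4058 Y107.0112 F3817
G1 X349.8801 Y110.4421
G1 X366.2684 Y71.1069
G1 X333.9227 Y43.3654
G1 X297.5435 Y65.5554
M5
G00 X108.2957 Y113.5555
M4 S400
G1 X107.9622 Y115.2321 F3817
G1 X107.0125 Y116.6535
G1 X105.5911 Y117.6032
G1 X103.9145 Y117.9367
G1 X102.2379 Y117.6032
G1 X100.8165 Y116.6535
G1 X99.8668 Y115.2321
G1 X99.5333 Y113.5555
G1 X99.8668 Y111.8789
G1 X100.8165 Y110.4575
G1 X102.2379 Y109.5078
G1 X103.9145 Y109.1743
G1 X105.5911 Y109.5078
G1 X107.0125 Y110.4575
G1 X107.9622 Y111.8789
G1 X108.2957 Y113.5555
M5
G00 X0.0000 Y0.0000

viewBox `0 0 373.8786 162.6845` with mm width/height → 1 unit = 1 mm. Flip: y_m = 162.6845 − y_svg.

**Shape 1** — `<path>` regular polygon, stroke `#ff00ff` → engrave (S400, F3817). Machine vertices: (297.5435,65.5554) → (307.4058,107.0112) → (349.8801,110.4421) → (366.2684,71.1069) → (333.9227,43.3654) → (297.5435,65.5554). Closed: final G1 returns to the first vertex.

**Shape 2** — `<circle>` circle, stroke `#ff00ff` → engrave (S400, F3817). Machine vertices: (108.2957,113.5555) → (107.9622,115.2321) → (107.0125,116.6535) → (105.5911,117.6032) → (103.9145,117.9367) → (102.2379,117.6032) → (100.8165,116.6535) → (99.8668,115.2321) → (99.5333,113.5555) → (99.8668,111.8789) → (100.8165,110.4575) → (102.2379,109.5078) → (103.9145,109.1743) → (105.5911,109.5078) → (107.0125,110.4575) → (107.9622,111.8789) → (108.2957,113.5555). Closed: final G1 returns to the first vertex.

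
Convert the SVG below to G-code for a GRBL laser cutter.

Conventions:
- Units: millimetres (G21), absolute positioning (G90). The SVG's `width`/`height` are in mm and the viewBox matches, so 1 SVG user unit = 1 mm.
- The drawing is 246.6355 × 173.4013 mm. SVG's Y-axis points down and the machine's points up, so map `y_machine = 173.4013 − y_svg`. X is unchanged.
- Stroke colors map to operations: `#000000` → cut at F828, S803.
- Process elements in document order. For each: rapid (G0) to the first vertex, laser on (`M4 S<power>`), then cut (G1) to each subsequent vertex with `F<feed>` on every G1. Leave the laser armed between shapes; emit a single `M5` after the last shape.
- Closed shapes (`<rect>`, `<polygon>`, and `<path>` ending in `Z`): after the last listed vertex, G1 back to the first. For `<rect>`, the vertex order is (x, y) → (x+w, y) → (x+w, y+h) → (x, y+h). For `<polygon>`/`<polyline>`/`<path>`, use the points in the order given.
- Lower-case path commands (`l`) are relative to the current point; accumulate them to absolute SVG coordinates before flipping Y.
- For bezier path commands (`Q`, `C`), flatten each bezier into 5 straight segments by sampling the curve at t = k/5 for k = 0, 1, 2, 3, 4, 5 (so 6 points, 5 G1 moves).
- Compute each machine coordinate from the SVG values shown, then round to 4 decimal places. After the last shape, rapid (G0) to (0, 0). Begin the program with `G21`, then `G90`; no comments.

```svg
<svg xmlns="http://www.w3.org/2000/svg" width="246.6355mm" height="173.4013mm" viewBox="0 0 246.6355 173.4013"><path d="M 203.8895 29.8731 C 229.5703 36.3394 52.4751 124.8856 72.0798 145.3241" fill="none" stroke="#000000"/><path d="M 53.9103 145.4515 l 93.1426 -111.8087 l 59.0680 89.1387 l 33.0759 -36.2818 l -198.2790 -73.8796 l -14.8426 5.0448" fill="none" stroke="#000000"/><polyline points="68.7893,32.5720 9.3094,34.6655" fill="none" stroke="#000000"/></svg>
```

viewBox `0 0 246.6355 173.4013` with mm width/height → 1 unit = 1 mm. Flip: y_m = 173.4013 − y_svg.

**Shape 1** — `<path>` cubic bezier, stroke `#000000` → cut (S803, F828). Control points (SVG): P0=(203.8895,29.8731), P1=(229.5703,36.3394), P2=(52.4751,124.8856), P3=(72.0798,145.3241); sampled at t=k/5. Machine vertices: (203.8895,143.5282) → (198.1607,131.0003) → (162.9404,105.9823) → (117.4037,75.6831) → (80.7252,47.3117) → (72.0798,28.0772). Open path.

**Shape 2** — `<path>` open polyline, stroke `#000000` → cut (S803, F828). Machine vertices: (53.9103,27.9498) → (147.0529,139.7585) → (206.1209,50.6198) → (239.1968,86.9016) → (40.9178,160.7812) → (26.0752,155.7364). Open path.

**Shape 3** — `<polyline>` line segment, stroke `#000000` → cut (S803, F828). Machine vertices: (68.7893,140.8293) → (9.3094,138.7358). Open path.

G21
G90
G0 X203.8895 Y143.5282
M4 S803
G1 X198.1607 Y131.0003 F828
G1 X162.9404 Y105.9823 F828
G1 X117.4037 Y75.6831 F828
G1 X80.7252 Y47.3117 F828
G1 X72.0798 Y28.0772 F828
G0 X53.9103 Y27.9498
M4 S803
G1 X147.0529 Y139.7585 F828
G1 X206.1209 Y50.6198 F828
G1 X239.1968 Y86.9016 F828
G1 X40.9178 Y160.7812 F828
G1 X26.0752 Y155.7364 F828
G0 X68.7893 Y140.8293
M4 S803
G1 X9.3094 Y138.7358 F828
M5
G0 X0.0000 Y0.0000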